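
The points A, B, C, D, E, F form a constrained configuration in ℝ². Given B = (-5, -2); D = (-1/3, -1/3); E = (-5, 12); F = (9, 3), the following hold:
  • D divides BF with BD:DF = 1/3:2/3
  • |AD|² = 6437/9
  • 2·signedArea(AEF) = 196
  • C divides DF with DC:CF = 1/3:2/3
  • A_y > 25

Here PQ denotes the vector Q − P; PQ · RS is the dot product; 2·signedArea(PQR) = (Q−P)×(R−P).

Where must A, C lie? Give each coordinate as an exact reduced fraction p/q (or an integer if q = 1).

1. A_x = -5  [line 9·x + 14·y + -319 = 0 ∩ |AD|² = 6437/9]
2. A_y = 26  [line 9·x + 14·y + -319 = 0 ∩ |AD|² = 6437/9]
   → A = (-5, 26)
3. C_x = 25/9  [C divides DF with DC:CF = 1/3:2/3]
4. C_y = 7/9  [C divides DF with DC:CF = 1/3:2/3]
   → C = (25/9, 7/9)

A = (-5, 26)
C = (25/9, 7/9)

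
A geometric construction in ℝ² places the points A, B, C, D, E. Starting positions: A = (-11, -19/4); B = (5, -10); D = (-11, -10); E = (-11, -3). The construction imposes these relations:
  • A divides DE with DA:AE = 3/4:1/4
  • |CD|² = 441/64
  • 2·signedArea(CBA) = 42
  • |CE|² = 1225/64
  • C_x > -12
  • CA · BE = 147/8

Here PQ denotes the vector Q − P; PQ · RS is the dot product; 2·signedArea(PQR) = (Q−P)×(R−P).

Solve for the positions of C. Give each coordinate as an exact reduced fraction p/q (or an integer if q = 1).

C = (-11, -59/8)

1. C_x = -11  [2·signedArea(CBA) = 42 ∩ CA · BE = 147/8]
2. C_y = -59/8  [2·signedArea(CBA) = 42 ∩ CA · BE = 147/8]
   → C = (-11, -59/8)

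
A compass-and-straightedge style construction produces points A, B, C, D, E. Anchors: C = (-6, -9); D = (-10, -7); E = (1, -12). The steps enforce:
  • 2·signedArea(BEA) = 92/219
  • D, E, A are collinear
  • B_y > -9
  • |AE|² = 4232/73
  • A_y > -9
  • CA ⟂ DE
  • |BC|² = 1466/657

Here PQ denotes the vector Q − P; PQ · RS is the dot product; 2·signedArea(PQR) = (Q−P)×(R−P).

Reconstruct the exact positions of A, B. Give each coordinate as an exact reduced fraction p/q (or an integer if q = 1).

1. A_x = -433/73  [D, E, A are collinear ∩ CA ⟂ DE]
2. A_y = -646/73  [D, E, A are collinear ∩ CA ⟂ DE]
   → A = (-433/73, -646/73)
3. B_x = -1601/219  [line -230/73·x + -506/73·y + -17618/219 = 0 ∩ |BC|² = 1466/657]
4. B_y = -1814/219  [line -230/73·x + -506/73·y + -17618/219 = 0 ∩ |BC|² = 1466/657]
   → B = (-1601/219, -1814/219)

A = (-433/73, -646/73)
B = (-1601/219, -1814/219)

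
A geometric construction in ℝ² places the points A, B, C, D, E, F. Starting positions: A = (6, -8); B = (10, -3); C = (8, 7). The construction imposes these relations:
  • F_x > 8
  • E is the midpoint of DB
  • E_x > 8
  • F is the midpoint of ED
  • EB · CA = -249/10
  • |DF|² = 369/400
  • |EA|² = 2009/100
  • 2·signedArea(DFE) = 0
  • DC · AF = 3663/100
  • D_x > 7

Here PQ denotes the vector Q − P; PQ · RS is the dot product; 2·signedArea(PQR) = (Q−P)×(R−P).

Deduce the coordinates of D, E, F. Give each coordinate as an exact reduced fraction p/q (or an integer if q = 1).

D = (38/5, -6)
E = (44/5, -9/2)
F = (41/5, -21/4)

1. E_x = 44/5  [line 2·x + 15·y + 499/10 = 0 ∩ |EA|² = 2009/100]
2. E_y = -9/2  [line 2·x + 15·y + 499/10 = 0 ∩ |EA|² = 2009/100]
   → E = (44/5, -9/2)
3. D_x = 38/5  [E is the midpoint of DB]
4. D_y = -6  [E is the midpoint of DB]
   → D = (38/5, -6)
5. F_x = 41/5  [2·signedArea(DFE) = 0 ∩ F is the midpoint of ED]
6. F_y = -21/4  [2·signedArea(DFE) = 0 ∩ F is the midpoint of ED]
   → F = (41/5, -21/4)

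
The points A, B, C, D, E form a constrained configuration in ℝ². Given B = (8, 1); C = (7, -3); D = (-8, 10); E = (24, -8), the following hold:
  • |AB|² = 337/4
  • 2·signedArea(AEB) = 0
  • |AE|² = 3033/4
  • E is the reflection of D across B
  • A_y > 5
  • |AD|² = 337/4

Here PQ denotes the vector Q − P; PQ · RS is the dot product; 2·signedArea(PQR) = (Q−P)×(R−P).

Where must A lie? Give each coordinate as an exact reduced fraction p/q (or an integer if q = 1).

A = (0, 11/2)

1. A_x = 0  [line -9·x + -16·y + 88 = 0 ∩ |AE|² = 3033/4]
2. A_y = 11/2  [line -9·x + -16·y + 88 = 0 ∩ |AE|² = 3033/4]
   → A = (0, 11/2)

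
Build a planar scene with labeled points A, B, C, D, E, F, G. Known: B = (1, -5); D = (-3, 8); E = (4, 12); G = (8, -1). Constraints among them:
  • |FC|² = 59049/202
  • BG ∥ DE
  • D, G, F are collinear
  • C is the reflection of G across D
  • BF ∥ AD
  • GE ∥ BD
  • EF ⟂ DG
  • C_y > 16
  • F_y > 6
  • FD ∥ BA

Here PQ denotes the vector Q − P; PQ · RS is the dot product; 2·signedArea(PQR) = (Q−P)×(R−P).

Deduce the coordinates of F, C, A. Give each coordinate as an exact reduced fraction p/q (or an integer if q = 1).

A = (-249/202, -641/202)
C = (-14, 17)
F = (-155/202, 1247/202)

1. F_x = -155/202  [D, G, F are collinear ∩ EF ⟂ DG]
2. F_y = 1247/202  [D, G, F are collinear ∩ EF ⟂ DG]
   → F = (-155/202, 1247/202)
3. C_x = -14  [C is the reflection of G across D]
4. C_y = 17  [C is the reflection of G across D]
   → C = (-14, 17)
5. A_x = -249/202  [BF ∥ AD ∩ FD ∥ BA]
6. A_y = -641/202  [BF ∥ AD ∩ FD ∥ BA]
   → A = (-249/202, -641/202)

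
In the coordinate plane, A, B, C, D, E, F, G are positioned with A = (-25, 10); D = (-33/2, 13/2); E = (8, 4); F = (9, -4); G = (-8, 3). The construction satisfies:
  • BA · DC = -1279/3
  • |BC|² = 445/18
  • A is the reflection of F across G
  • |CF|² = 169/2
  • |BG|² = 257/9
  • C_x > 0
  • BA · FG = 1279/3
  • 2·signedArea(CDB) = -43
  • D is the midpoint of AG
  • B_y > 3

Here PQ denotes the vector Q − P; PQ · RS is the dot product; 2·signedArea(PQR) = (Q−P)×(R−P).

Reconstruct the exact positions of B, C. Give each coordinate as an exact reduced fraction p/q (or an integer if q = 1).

B = (-8/3, 10/3)
C = (1/2, -1/2)

1. B_x = -8/3  [line 17·x + -7·y + 206/3 = 0 ∩ |BG|² = 257/9]
2. B_y = 10/3  [line 17·x + -7·y + 206/3 = 0 ∩ |BG|² = 257/9]
   → B = (-8/3, 10/3)
3. C_x = 1/2  [BA · DC = -1279/3 ∩ 2·signedArea(CDB) = -43]
4. C_y = -1/2  [BA · DC = -1279/3 ∩ 2·signedArea(CDB) = -43]
   → C = (1/2, -1/2)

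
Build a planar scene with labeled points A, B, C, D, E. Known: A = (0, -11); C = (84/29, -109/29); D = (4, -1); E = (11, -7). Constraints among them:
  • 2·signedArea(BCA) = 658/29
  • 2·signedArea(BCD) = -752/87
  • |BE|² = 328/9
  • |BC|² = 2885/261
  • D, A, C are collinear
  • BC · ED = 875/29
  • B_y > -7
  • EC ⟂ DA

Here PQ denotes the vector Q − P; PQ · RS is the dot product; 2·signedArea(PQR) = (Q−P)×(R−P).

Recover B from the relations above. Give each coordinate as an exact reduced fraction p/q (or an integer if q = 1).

B = (5, -19/3)

1. B_x = 5  [2·signedArea(BCA) = 658/29 ∩ BC · ED = 875/29]
2. B_y = -19/3  [2·signedArea(BCA) = 658/29 ∩ BC · ED = 875/29]
   → B = (5, -19/3)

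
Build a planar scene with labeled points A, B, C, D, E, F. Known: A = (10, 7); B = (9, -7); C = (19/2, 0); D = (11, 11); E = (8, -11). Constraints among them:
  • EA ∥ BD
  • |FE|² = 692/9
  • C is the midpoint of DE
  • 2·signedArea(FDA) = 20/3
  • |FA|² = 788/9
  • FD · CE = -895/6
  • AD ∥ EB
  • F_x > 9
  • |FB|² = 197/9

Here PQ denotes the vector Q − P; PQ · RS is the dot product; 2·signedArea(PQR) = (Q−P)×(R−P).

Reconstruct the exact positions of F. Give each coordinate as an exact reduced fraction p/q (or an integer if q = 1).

1. F_x = 28/3  [2·signedArea(FDA) = 20/3 ∩ FD · CE = -895/6]
2. F_y = -7/3  [2·signedArea(FDA) = 20/3 ∩ FD · CE = -895/6]
   → F = (28/3, -7/3)

F = (28/3, -7/3)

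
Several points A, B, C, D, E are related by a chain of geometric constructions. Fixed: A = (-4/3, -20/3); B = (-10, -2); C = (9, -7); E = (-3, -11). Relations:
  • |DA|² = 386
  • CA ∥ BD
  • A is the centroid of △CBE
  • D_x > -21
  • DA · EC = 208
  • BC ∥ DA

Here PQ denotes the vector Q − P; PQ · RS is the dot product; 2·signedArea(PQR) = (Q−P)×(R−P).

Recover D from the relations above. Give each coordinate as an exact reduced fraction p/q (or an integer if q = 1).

1. D_x = -61/3  [BC ∥ DA ∩ CA ∥ BD]
2. D_y = -5/3  [BC ∥ DA ∩ CA ∥ BD]
   → D = (-61/3, -5/3)

D = (-61/3, -5/3)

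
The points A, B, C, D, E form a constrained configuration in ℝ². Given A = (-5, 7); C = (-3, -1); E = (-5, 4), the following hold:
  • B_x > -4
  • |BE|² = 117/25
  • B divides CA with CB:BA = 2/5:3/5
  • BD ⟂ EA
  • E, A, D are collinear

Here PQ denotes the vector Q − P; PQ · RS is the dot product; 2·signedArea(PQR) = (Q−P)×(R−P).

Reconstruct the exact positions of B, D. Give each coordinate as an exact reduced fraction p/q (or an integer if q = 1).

1. B_x = -19/5  [B divides CA with CB:BA = 2/5:3/5]
2. B_y = 11/5  [B divides CA with CB:BA = 2/5:3/5]
   → B = (-19/5, 11/5)
3. D_x = -5  [E, A, D are collinear ∩ BD ⟂ EA]
4. D_y = 11/5  [E, A, D are collinear ∩ BD ⟂ EA]
   → D = (-5, 11/5)

B = (-19/5, 11/5)
D = (-5, 11/5)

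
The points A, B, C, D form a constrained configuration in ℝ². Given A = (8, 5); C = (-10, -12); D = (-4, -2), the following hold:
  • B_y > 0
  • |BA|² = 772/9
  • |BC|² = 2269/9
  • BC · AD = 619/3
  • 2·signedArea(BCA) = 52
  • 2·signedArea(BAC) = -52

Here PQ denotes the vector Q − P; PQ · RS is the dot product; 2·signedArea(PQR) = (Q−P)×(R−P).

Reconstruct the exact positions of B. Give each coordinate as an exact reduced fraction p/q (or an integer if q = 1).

B = (0, 1/3)

1. B_x = 0  [2·signedArea(BAC) = -52 ∩ BC · AD = 619/3]
2. B_y = 1/3  [2·signedArea(BAC) = -52 ∩ BC · AD = 619/3]
   → B = (0, 1/3)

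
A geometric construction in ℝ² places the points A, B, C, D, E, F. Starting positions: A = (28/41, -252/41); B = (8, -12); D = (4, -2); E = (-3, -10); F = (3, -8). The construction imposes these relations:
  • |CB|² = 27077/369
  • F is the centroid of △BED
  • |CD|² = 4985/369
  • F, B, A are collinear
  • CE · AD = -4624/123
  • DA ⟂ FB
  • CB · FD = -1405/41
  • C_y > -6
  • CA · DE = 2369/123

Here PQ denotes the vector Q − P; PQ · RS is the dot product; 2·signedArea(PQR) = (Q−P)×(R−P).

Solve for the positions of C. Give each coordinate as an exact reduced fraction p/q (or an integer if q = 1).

C = (105/41, -662/123)

1. C_x = 105/41  [CE · AD = -4624/123 ∩ CB · FD = -1405/41]
2. C_y = -662/123  [CE · AD = -4624/123 ∩ CB · FD = -1405/41]
   → C = (105/41, -662/123)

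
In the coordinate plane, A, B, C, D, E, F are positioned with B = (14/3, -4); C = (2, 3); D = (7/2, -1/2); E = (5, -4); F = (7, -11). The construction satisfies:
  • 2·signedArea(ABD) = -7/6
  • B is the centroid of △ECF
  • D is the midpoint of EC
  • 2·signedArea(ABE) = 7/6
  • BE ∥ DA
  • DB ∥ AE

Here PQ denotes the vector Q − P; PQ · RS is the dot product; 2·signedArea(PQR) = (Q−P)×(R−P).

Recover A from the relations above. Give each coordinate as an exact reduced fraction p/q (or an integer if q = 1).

A = (23/6, -1/2)

1. A_x = 23/6  [DB ∥ AE ∩ BE ∥ DA]
2. A_y = -1/2  [DB ∥ AE ∩ BE ∥ DA]
   → A = (23/6, -1/2)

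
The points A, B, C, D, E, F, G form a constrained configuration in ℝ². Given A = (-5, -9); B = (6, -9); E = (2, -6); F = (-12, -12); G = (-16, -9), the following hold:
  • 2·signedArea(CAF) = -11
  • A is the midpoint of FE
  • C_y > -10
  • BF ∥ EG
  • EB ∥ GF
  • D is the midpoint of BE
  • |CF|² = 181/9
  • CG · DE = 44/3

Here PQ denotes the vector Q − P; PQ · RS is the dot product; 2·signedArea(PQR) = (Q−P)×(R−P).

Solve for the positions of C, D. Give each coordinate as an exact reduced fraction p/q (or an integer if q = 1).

C = (-26/3, -9)
D = (4, -15/2)

1. C_x = -26/3  [line 3·x + -7·y + -37 = 0 ∩ |CF|² = 181/9]
2. C_y = -9  [line 3·x + -7·y + -37 = 0 ∩ |CF|² = 181/9]
   → C = (-26/3, -9)
3. D_x = 4  [CG · DE = 44/3 ∩ D is the midpoint of BE]
4. D_y = -15/2  [CG · DE = 44/3 ∩ D is the midpoint of BE]
   → D = (4, -15/2)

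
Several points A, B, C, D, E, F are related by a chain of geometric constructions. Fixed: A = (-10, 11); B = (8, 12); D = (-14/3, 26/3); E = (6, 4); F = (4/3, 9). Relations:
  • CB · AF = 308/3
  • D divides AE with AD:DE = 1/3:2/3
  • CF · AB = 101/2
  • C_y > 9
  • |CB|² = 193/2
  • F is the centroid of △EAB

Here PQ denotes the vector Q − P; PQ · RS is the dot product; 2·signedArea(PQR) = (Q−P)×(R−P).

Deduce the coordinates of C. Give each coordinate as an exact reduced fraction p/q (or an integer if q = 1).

1. C_x = -3/2  [CB · AF = 308/3 ∩ CF · AB = 101/2]
2. C_y = 19/2  [CB · AF = 308/3 ∩ CF · AB = 101/2]
   → C = (-3/2, 19/2)

C = (-3/2, 19/2)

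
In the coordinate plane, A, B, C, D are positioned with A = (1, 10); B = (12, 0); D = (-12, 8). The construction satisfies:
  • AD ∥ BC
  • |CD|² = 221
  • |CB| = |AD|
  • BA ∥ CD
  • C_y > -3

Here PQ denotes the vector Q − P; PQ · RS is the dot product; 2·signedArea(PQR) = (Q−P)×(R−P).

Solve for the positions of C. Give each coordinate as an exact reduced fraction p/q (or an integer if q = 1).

C = (-1, -2)

1. C_x = -1  [BA ∥ CD ∩ AD ∥ BC]
2. C_y = -2  [BA ∥ CD ∩ AD ∥ BC]
   → C = (-1, -2)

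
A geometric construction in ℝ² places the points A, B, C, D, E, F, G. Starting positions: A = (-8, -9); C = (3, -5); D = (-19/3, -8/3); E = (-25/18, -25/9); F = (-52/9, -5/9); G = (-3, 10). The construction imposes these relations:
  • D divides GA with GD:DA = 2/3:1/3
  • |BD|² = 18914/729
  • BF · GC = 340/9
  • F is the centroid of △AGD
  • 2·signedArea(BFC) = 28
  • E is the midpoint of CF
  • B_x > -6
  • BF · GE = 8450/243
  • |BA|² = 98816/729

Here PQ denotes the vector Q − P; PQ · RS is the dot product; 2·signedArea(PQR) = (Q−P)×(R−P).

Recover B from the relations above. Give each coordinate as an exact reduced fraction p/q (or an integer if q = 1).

B = (-136/27, 61/27)

1. B_x = -136/27  [BF · GC = 340/9 ∩ BF · GE = 8450/243]
2. B_y = 61/27  [BF · GC = 340/9 ∩ BF · GE = 8450/243]
   → B = (-136/27, 61/27)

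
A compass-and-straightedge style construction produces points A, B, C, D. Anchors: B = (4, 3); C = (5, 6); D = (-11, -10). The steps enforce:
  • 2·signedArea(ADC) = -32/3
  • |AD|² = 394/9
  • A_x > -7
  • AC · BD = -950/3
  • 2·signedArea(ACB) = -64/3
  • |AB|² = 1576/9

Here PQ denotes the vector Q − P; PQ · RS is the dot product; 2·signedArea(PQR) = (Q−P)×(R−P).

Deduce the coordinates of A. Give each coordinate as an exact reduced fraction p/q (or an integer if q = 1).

1. A_x = -6  [AC · BD = -950/3 ∩ 2·signedArea(ADC) = -32/3]
2. A_y = -17/3  [AC · BD = -950/3 ∩ 2·signedArea(ADC) = -32/3]
   → A = (-6, -17/3)

A = (-6, -17/3)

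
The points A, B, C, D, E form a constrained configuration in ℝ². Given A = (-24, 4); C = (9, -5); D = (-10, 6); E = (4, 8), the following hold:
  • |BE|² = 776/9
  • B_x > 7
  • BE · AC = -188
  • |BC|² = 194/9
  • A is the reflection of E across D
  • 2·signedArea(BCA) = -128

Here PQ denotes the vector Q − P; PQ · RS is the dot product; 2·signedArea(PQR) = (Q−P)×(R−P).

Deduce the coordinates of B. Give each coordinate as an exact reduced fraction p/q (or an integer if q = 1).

1. B_x = 22/3  [2·signedArea(BCA) = -128 ∩ BE · AC = -188]
2. B_y = -2/3  [2·signedArea(BCA) = -128 ∩ BE · AC = -188]
   → B = (22/3, -2/3)

B = (22/3, -2/3)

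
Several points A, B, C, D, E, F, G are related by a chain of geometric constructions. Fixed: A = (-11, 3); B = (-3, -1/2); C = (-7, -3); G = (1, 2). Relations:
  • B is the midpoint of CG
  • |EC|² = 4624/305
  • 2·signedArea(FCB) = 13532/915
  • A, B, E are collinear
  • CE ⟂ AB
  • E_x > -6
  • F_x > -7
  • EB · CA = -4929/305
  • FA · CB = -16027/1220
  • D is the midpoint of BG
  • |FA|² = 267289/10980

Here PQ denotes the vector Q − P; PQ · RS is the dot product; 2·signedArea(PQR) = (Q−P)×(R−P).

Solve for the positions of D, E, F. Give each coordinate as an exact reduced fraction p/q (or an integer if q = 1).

D = (-1, 3/4)
E = (-1659/305, 173/305)
F = (-5929/915, 1871/1830)

1. D_x = -1  [D is the midpoint of BG]
2. D_y = 3/4  [D is the midpoint of BG]
   → D = (-1, 3/4)
3. E_x = -1659/305  [A, B, E are collinear ∩ CE ⟂ AB]
4. E_y = 173/305  [A, B, E are collinear ∩ CE ⟂ AB]
   → E = (-1659/305, 173/305)
5. F_x = -5929/915  [FA · CB = -16027/1220 ∩ 2·signedArea(FCB) = 13532/915]
6. F_y = 1871/1830  [FA · CB = -16027/1220 ∩ 2·signedArea(FCB) = 13532/915]
   → F = (-5929/915, 1871/1830)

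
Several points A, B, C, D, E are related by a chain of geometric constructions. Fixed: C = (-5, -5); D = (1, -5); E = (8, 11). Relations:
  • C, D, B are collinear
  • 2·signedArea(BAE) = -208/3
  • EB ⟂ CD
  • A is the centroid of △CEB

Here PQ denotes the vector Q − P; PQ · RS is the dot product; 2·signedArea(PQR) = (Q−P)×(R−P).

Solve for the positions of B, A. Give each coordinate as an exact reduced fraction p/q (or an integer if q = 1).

1. B_x = 8  [C, D, B are collinear ∩ EB ⟂ CD]
2. B_y = -5  [C, D, B are collinear ∩ EB ⟂ CD]
   → B = (8, -5)
3. A_x = 11/3  [A is the centroid of △CEB]
4. A_y = 1/3  [A is the centroid of △CEB]
   → A = (11/3, 1/3)

A = (11/3, 1/3)
B = (8, -5)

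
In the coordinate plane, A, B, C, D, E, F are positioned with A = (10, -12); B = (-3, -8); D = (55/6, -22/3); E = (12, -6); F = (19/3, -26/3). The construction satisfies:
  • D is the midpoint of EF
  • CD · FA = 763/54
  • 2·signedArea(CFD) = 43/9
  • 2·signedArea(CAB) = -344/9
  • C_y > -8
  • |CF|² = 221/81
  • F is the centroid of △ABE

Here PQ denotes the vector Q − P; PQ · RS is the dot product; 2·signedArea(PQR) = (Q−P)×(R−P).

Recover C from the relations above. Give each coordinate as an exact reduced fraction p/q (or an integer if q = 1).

1. C_x = 46/9  [2·signedArea(CAB) = -344/9 ∩ CD · FA = 763/54]
2. C_y = -68/9  [2·signedArea(CAB) = -344/9 ∩ CD · FA = 763/54]
   → C = (46/9, -68/9)

C = (46/9, -68/9)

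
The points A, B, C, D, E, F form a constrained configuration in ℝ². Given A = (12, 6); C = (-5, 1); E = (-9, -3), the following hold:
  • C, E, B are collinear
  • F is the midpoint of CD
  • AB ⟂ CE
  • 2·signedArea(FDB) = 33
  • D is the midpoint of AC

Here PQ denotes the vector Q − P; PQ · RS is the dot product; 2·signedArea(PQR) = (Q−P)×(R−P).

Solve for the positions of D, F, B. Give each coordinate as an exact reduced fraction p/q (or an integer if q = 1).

1. D_x = 7/2  [D is the midpoint of AC]
2. D_y = 7/2  [D is the midpoint of AC]
   → D = (7/2, 7/2)
3. F_x = -3/4  [F is the midpoint of CD]
4. F_y = 9/4  [F is the midpoint of CD]
   → F = (-3/4, 9/4)
5. B_x = 6  [C, E, B are collinear ∩ AB ⟂ CE]
6. B_y = 12  [C, E, B are collinear ∩ AB ⟂ CE]
   → B = (6, 12)

B = (6, 12)
D = (7/2, 7/2)
F = (-3/4, 9/4)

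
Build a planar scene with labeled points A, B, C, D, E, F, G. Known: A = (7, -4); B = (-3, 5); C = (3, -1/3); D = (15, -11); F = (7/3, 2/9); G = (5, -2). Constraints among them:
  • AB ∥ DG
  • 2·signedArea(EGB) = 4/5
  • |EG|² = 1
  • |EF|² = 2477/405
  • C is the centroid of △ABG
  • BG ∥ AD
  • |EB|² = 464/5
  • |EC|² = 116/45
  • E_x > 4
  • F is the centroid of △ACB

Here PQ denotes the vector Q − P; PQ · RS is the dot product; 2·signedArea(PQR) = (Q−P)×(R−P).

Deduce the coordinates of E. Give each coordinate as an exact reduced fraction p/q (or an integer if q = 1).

1. E_x = 21/5  [line -7·x + -8·y + 91/5 = 0 ∩ |EC|² = 116/45]
2. E_y = -7/5  [line -7·x + -8·y + 91/5 = 0 ∩ |EC|² = 116/45]
   → E = (21/5, -7/5)

E = (21/5, -7/5)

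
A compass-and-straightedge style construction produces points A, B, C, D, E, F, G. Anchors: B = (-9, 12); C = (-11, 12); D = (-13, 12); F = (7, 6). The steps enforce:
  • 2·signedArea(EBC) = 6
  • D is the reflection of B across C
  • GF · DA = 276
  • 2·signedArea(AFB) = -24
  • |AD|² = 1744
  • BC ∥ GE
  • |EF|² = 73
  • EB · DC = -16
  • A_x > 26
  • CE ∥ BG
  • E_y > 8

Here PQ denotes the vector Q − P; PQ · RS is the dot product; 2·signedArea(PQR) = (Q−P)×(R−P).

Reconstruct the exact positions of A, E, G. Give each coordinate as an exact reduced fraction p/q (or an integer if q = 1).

A = (27, 0)
E = (-1, 9)
G = (1, 9)

1. A_x = 27  [line -6·x + -16·y + 162 = 0 ∩ |AD|² = 1744]
2. A_y = 0  [line -6·x + -16·y + 162 = 0 ∩ |AD|² = 1744]
   → A = (27, 0)
3. E_x = -1  [2·signedArea(EBC) = 6 ∩ EB · DC = -16]
4. E_y = 9  [2·signedArea(EBC) = 6 ∩ EB · DC = -16]
   → E = (-1, 9)
5. G_x = 1  [BC ∥ GE ∩ CE ∥ BG]
6. G_y = 9  [BC ∥ GE ∩ CE ∥ BG]
   → G = (1, 9)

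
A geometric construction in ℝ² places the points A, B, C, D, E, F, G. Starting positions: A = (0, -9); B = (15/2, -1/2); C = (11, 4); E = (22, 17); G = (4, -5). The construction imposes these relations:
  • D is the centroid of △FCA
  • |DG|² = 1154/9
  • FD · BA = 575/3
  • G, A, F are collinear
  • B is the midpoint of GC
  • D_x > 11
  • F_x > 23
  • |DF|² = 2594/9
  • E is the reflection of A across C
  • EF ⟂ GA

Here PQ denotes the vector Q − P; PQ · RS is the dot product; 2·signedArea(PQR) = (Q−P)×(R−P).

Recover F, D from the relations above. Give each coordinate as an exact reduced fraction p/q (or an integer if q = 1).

D = (35/3, 10/3)
F = (24, 15)

1. F_x = 24  [G, A, F are collinear ∩ EF ⟂ GA]
2. F_y = 15  [G, A, F are collinear ∩ EF ⟂ GA]
   → F = (24, 15)
3. D_x = 35/3  [D is the centroid of △FCA]
4. D_y = 10/3  [D is the centroid of △FCA]
   → D = (35/3, 10/3)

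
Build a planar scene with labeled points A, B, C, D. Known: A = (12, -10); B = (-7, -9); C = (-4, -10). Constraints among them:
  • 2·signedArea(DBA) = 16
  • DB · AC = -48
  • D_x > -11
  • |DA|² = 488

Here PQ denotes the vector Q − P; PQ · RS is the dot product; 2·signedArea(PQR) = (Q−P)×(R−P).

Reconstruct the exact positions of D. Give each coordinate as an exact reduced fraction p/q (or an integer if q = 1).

D = (-10, -8)

1. D_x = -10  [DB · AC = -48 ∩ 2·signedArea(DBA) = 16]
2. D_y = -8  [DB · AC = -48 ∩ 2·signedArea(DBA) = 16]
   → D = (-10, -8)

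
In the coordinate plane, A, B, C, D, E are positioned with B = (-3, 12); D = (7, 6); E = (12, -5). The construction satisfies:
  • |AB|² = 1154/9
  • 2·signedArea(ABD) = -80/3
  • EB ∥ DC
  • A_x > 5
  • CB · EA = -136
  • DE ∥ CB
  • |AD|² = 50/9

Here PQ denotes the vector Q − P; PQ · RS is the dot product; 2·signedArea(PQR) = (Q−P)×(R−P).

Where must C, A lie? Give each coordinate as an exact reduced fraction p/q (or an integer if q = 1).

1. C_x = -8  [DE ∥ CB ∩ EB ∥ DC]
2. C_y = 23  [DE ∥ CB ∩ EB ∥ DC]
   → C = (-8, 23)
3. A_x = 16/3  [2·signedArea(ABD) = -80/3 ∩ CB · EA = -136]
4. A_y = 13/3  [2·signedArea(ABD) = -80/3 ∩ CB · EA = -136]
   → A = (16/3, 13/3)

A = (16/3, 13/3)
C = (-8, 23)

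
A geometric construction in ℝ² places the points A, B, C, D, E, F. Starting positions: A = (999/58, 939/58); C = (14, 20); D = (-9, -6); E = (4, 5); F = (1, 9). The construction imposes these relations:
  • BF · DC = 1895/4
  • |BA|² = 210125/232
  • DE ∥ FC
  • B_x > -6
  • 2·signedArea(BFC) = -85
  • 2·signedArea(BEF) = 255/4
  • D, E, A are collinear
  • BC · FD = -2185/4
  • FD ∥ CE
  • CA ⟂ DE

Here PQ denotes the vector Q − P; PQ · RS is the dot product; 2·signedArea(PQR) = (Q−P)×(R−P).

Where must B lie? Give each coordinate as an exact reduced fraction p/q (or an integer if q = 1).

1. B_x = -23/4  [BF · DC = 1895/4 ∩ 2·signedArea(BEF) = 255/4]
2. B_y = -13/4  [BF · DC = 1895/4 ∩ 2·signedArea(BEF) = 255/4]
   → B = (-23/4, -13/4)

B = (-23/4, -13/4)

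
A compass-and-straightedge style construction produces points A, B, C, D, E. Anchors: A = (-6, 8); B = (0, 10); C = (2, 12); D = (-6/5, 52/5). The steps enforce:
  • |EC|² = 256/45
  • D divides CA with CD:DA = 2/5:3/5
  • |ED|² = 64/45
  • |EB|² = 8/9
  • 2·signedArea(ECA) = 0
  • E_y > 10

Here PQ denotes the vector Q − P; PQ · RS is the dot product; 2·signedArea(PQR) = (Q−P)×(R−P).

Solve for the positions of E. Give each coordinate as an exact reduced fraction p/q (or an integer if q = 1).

1. E_x = -2/15  [line 4·x + -8·y + 88 = 0 ∩ |ED|² = 64/45]
2. E_y = 164/15  [line 4·x + -8·y + 88 = 0 ∩ |ED|² = 64/45]
   → E = (-2/15, 164/15)

E = (-2/15, 164/15)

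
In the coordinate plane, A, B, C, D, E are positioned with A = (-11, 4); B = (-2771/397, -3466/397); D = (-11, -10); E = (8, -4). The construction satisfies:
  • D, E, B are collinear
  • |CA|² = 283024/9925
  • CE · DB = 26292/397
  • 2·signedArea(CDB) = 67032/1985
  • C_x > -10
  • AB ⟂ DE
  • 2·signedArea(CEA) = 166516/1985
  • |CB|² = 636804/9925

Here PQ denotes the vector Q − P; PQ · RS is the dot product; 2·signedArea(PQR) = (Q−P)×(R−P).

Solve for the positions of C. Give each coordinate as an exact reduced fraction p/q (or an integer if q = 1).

1. C_x = -18643/1985  [2·signedArea(CEA) = 166516/1985 ∩ 2·signedArea(CDB) = 67032/1985]
2. C_y = -2168/1985  [2·signedArea(CEA) = 166516/1985 ∩ 2·signedArea(CDB) = 67032/1985]
   → C = (-18643/1985, -2168/1985)

C = (-18643/1985, -2168/1985)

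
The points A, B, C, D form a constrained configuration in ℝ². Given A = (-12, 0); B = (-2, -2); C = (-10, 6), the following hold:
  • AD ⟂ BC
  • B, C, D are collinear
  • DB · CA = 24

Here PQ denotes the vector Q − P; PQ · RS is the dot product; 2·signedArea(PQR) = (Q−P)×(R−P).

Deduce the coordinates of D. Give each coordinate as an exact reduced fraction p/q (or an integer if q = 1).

D = (-8, 4)

1. D_x = -8  [B, C, D are collinear ∩ AD ⟂ BC]
2. D_y = 4  [B, C, D are collinear ∩ AD ⟂ BC]
   → D = (-8, 4)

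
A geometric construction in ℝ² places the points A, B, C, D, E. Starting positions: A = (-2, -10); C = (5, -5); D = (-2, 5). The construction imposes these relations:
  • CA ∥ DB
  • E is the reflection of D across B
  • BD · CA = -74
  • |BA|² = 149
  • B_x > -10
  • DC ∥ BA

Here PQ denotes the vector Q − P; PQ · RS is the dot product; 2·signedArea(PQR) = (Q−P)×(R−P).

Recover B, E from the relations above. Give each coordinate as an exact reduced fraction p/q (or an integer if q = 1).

1. B_x = -9  [DC ∥ BA ∩ CA ∥ DB]
2. B_y = 0  [DC ∥ BA ∩ CA ∥ DB]
   → B = (-9, 0)
3. E_x = -16  [E is the reflection of D across B]
4. E_y = -5  [E is the reflection of D across B]
   → E = (-16, -5)

B = (-9, 0)
E = (-16, -5)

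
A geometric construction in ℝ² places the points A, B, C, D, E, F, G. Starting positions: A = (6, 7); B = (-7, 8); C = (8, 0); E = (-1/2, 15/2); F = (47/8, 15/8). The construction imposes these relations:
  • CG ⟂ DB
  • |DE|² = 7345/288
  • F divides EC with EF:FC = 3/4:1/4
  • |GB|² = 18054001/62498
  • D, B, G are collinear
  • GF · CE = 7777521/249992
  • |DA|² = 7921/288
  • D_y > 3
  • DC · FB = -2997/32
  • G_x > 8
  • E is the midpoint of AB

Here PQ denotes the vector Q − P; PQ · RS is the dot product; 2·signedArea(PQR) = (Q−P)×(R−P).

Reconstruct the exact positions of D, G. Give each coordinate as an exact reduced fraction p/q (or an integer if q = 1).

1. G_x = 510041/62498  [line 17/2·x + -15/2·y + -2093248/31249 = 0 ∩ |GB|² = 18054001/62498]
2. G_y = 19847/62498  [line 17/2·x + -15/2·y + -2093248/31249 = 0 ∩ |GB|² = 18054001/62498]
   → G = (510041/62498, 19847/62498)
3. D_x = 55/24  [DC · FB = -2997/32 ∩ D, B, G are collinear]
4. D_y = 79/24  [DC · FB = -2997/32 ∩ D, B, G are collinear]
   → D = (55/24, 79/24)

D = (55/24, 79/24)
G = (510041/62498, 19847/62498)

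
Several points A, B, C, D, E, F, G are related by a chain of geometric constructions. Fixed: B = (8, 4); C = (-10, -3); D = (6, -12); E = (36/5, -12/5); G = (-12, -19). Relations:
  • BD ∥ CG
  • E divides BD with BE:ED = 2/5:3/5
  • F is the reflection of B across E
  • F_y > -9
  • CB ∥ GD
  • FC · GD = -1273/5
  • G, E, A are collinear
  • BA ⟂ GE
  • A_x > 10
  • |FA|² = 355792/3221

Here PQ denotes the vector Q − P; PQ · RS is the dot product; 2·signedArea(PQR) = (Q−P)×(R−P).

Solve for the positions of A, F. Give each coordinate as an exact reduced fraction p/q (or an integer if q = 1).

1. A_x = 174324/16105  [G, E, A are collinear ∩ BA ⟂ GE]
2. A_y = 11812/16105  [G, E, A are collinear ∩ BA ⟂ GE]
   → A = (174324/16105, 11812/16105)
3. F_x = 32/5  [F is the reflection of B across E]
4. F_y = -44/5  [F is the reflection of B across E]
   → F = (32/5, -44/5)

A = (174324/16105, 11812/16105)
F = (32/5, -44/5)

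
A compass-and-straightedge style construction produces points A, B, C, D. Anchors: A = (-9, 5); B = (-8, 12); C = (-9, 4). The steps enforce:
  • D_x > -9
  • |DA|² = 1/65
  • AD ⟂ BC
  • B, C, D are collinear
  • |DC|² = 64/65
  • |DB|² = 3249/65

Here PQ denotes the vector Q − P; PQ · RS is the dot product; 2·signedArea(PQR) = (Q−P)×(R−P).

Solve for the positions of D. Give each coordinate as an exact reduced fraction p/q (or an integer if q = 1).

D = (-577/65, 324/65)

1. D_x = -577/65  [B, C, D are collinear ∩ AD ⟂ BC]
2. D_y = 324/65  [B, C, D are collinear ∩ AD ⟂ BC]
   → D = (-577/65, 324/65)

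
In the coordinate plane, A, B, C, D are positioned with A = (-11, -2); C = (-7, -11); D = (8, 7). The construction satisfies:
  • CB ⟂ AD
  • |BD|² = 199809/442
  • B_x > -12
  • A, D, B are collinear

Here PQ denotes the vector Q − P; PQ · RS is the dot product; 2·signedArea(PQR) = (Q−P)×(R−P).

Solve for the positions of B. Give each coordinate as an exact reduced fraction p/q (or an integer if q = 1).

B = (-4957/442, -929/442)

1. B_x = -4957/442  [A, D, B are collinear ∩ CB ⟂ AD]
2. B_y = -929/442  [A, D, B are collinear ∩ CB ⟂ AD]
   → B = (-4957/442, -929/442)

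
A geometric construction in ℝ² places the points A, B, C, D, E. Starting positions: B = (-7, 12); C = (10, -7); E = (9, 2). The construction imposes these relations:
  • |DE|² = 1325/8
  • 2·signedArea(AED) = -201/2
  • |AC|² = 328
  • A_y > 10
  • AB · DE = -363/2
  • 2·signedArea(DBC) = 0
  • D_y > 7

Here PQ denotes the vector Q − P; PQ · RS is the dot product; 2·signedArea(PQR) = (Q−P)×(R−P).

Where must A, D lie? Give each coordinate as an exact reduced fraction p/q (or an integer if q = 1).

1. D_x = -11/4  [line 19·x + 17·y + -71 = 0 ∩ |DE|² = 1325/8]
2. D_y = 29/4  [line 19·x + 17·y + -71 = 0 ∩ |DE|² = 1325/8]
   → D = (-11/4, 29/4)
3. A_x = 8  [2·signedArea(AED) = -201/2 ∩ AB · DE = -363/2]
4. A_y = 11  [2·signedArea(AED) = -201/2 ∩ AB · DE = -363/2]
   → A = (8, 11)

A = (8, 11)
D = (-11/4, 29/4)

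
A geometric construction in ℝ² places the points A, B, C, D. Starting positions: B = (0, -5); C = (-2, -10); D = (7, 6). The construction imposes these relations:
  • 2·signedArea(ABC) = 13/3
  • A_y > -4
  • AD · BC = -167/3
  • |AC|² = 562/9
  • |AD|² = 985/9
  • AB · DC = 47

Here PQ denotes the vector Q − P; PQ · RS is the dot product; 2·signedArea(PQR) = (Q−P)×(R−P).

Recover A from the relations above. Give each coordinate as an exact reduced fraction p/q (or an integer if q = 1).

1. A_x = 5/3  [AB · DC = 47 ∩ 2·signedArea(ABC) = 13/3]
2. A_y = -3  [AB · DC = 47 ∩ 2·signedArea(ABC) = 13/3]
   → A = (5/3, -3)

A = (5/3, -3)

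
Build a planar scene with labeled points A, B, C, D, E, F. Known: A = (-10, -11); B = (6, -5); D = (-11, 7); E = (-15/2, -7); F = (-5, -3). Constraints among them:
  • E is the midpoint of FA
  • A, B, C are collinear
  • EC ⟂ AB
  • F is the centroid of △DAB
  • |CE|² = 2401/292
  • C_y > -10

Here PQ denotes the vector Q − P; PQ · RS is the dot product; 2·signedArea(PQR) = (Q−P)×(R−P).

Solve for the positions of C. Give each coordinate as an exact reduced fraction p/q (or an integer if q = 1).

C = (-474/73, -707/73)

1. C_x = -474/73  [A, B, C are collinear ∩ EC ⟂ AB]
2. C_y = -707/73  [A, B, C are collinear ∩ EC ⟂ AB]
   → C = (-474/73, -707/73)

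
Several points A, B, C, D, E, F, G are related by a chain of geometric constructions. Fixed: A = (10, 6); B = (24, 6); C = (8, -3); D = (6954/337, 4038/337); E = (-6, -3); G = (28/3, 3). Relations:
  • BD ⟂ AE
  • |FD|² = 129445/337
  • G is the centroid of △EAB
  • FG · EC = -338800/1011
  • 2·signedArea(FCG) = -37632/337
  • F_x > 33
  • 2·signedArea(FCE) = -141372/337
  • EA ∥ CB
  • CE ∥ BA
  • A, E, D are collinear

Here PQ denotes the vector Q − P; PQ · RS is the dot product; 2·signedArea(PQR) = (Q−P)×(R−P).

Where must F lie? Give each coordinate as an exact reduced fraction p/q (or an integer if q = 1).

F = (11212/337, 9087/337)

1. F_x = 11212/337  [2·signedArea(FCG) = -37632/337 ∩ 2·signedArea(FCE) = -141372/337]
2. F_y = 9087/337  [2·signedArea(FCG) = -37632/337 ∩ 2·signedArea(FCE) = -141372/337]
   → F = (11212/337, 9087/337)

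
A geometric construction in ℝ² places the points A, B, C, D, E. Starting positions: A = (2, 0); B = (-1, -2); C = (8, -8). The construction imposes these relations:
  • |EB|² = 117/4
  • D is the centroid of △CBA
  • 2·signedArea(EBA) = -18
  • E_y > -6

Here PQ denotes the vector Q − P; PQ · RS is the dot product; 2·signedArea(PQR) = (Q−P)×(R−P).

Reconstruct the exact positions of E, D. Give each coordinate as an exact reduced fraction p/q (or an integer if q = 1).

1. E_x = 7/2  [line -2·x + 3·y + 22 = 0 ∩ |EB|² = 117/4]
2. E_y = -5  [line -2·x + 3·y + 22 = 0 ∩ |EB|² = 117/4]
   → E = (7/2, -5)
3. D_x = 3  [D is the centroid of △CBA]
4. D_y = -10/3  [D is the centroid of △CBA]
   → D = (3, -10/3)

D = (3, -10/3)
E = (7/2, -5)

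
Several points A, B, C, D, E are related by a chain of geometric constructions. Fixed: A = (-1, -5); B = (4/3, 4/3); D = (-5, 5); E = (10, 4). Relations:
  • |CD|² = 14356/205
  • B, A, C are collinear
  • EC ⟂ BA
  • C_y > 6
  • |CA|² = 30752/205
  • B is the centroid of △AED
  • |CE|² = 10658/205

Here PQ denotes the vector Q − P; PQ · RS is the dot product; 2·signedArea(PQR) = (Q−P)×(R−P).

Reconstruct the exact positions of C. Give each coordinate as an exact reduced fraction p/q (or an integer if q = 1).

1. C_x = 663/205  [B, A, C are collinear ∩ EC ⟂ BA]
2. C_y = 1331/205  [B, A, C are collinear ∩ EC ⟂ BA]
   → C = (663/205, 1331/205)

C = (663/205, 1331/205)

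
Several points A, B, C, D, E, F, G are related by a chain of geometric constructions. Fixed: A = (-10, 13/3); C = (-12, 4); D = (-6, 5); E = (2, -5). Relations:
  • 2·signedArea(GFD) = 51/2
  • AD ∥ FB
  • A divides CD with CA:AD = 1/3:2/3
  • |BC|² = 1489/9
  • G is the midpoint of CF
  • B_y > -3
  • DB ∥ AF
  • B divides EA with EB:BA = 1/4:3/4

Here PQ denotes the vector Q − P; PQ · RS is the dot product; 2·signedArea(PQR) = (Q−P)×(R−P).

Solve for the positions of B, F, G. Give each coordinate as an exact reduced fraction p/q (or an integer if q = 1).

1. B_x = -1  [B divides EA with EB:BA = 1/4:3/4]
2. B_y = -8/3  [B divides EA with EB:BA = 1/4:3/4]
   → B = (-1, -8/3)
3. F_x = -5  [AD ∥ FB ∩ DB ∥ AF]
4. F_y = -10/3  [AD ∥ FB ∩ DB ∥ AF]
   → F = (-5, -10/3)
5. G_x = -17/2  [G is the midpoint of CF]
6. G_y = 1/3  [G is the midpoint of CF]
   → G = (-17/2, 1/3)

B = (-1, -8/3)
F = (-5, -10/3)
G = (-17/2, 1/3)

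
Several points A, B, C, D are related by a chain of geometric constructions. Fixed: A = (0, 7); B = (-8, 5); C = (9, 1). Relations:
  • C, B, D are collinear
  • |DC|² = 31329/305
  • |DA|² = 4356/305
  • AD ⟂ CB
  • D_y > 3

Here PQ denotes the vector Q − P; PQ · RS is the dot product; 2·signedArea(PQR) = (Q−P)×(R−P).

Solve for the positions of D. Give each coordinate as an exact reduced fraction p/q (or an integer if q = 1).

1. D_x = -264/305  [C, B, D are collinear ∩ AD ⟂ CB]
2. D_y = 1013/305  [C, B, D are collinear ∩ AD ⟂ CB]
   → D = (-264/305, 1013/305)

D = (-264/305, 1013/305)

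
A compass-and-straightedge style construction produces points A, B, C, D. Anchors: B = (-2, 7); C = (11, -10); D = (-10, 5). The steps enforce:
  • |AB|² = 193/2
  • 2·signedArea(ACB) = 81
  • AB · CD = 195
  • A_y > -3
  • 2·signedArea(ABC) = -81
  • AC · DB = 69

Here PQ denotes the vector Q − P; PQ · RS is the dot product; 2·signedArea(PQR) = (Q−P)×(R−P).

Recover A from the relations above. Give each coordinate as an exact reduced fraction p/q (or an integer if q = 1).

A = (1/2, -5/2)

1. A_x = 1/2  [2·signedArea(ACB) = 81 ∩ AC · DB = 69]
2. A_y = -5/2  [2·signedArea(ACB) = 81 ∩ AC · DB = 69]
   → A = (1/2, -5/2)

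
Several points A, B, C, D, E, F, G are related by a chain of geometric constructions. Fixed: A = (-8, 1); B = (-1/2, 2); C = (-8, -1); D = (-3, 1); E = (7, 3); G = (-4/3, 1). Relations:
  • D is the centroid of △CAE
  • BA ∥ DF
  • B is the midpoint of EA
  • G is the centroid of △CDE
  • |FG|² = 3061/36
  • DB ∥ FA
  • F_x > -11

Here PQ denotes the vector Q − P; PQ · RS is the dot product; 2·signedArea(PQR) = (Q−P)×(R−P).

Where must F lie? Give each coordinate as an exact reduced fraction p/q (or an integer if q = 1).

F = (-21/2, 0)

1. F_x = -21/2  [DB ∥ FA ∩ BA ∥ DF]
2. F_y = 0  [DB ∥ FA ∩ BA ∥ DF]
   → F = (-21/2, 0)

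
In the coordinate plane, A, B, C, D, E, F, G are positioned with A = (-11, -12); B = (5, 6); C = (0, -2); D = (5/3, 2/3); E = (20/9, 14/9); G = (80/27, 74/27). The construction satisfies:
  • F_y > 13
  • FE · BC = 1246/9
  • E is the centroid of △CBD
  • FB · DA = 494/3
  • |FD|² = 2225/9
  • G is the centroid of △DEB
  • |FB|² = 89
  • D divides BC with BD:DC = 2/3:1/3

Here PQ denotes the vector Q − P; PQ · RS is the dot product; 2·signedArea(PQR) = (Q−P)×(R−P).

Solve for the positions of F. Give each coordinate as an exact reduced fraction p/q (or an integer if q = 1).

1. F_x = 10  [FB · DA = 494/3 ∩ FE · BC = 1246/9]
2. F_y = 14  [FB · DA = 494/3 ∩ FE · BC = 1246/9]
   → F = (10, 14)

F = (10, 14)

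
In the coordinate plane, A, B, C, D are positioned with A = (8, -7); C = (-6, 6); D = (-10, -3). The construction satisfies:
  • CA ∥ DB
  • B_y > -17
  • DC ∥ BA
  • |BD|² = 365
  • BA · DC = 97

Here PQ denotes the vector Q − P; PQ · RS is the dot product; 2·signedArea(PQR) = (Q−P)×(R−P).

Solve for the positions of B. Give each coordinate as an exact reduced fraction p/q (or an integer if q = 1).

1. B_x = 4  [DC ∥ BA ∩ CA ∥ DB]
2. B_y = -16  [DC ∥ BA ∩ CA ∥ DB]
   → B = (4, -16)

B = (4, -16)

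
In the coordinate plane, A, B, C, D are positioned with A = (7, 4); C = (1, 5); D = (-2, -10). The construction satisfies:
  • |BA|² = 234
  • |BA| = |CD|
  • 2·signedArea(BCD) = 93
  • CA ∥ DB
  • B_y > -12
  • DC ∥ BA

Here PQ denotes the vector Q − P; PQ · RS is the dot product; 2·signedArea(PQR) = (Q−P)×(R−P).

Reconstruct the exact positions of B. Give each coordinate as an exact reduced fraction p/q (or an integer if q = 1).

1. B_x = 4  [DC ∥ BA ∩ CA ∥ DB]
2. B_y = -11  [DC ∥ BA ∩ CA ∥ DB]
   → B = (4, -11)

B = (4, -11)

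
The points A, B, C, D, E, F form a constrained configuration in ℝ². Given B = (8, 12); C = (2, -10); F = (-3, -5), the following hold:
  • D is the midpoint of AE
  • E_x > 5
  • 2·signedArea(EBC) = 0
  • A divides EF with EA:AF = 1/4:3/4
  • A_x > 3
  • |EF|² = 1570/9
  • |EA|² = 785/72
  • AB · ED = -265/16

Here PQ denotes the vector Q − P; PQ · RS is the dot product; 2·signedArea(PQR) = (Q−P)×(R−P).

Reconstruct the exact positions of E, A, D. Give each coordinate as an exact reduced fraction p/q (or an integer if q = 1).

1. E_x = 6  [line 22·x + -6·y + -104 = 0 ∩ |EF|² = 1570/9]
2. E_y = 14/3  [line 22·x + -6·y + -104 = 0 ∩ |EF|² = 1570/9]
   → E = (6, 14/3)
3. A_x = 15/4  [A divides EF with EA:AF = 1/4:3/4]
4. A_y = 9/4  [A divides EF with EA:AF = 1/4:3/4]
   → A = (15/4, 9/4)
5. D_x = 39/8  [D is the midpoint of AE]
6. D_y = 83/24  [D is the midpoint of AE]
   → D = (39/8, 83/24)

A = (15/4, 9/4)
D = (39/8, 83/24)
E = (6, 14/3)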